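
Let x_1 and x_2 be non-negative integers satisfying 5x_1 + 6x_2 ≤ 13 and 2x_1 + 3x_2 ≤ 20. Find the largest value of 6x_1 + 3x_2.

12

(x_1,x_2)=(2,0): 5·2+6·0=10≤13, 2·2+3·0=4≤20, objective 12.
(x_1,x_2)=(1,1): 5·1+6·1=11≤13, 2·1+3·1=5≤20, objective 9.
Maximum is 12 at (x_1,x_2)=(2,0).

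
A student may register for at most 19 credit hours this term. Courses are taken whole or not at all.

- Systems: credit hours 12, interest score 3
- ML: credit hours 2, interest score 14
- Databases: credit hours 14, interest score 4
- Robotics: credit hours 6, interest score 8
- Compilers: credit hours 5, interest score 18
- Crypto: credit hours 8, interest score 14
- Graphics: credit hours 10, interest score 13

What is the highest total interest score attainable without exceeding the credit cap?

46

ML + Robotics + Compilers: credit hours 2 + 6 + 5 = 13 ≤ 19, interest score 14 + 8 + 18 = 40.
ML + Compilers + Crypto: credit hours 2 + 5 + 8 = 15 ≤ 19, interest score 14 + 18 + 14 = 46.
ML + Compilers + Graphics: credit hours 2 + 5 + 10 = 17 ≤ 19, interest score 14 + 18 + 13 = 45.
Best is ML, Compilers, and Crypto with total interest score 46.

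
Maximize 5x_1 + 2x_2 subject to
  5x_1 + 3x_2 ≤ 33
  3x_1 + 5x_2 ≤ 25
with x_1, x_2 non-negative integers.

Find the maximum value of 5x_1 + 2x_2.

32

The continuous relaxation peaks at (6.6, 0) with value 33.00; rounding to a feasible lattice point costs some objective.
(x_1,x_2)=(6,1): 5·6+3·1=33≤33, 3·6+5·1=23≤25, objective 32.
(x_1,x_2)=(6,0): 5·6+3·0=30≤33, 3·6+5·0=18≤25, objective 30.
(x_1,x_2)=(5,2): 5·5+3·2=31≤33, 3·5+5·2=25≤25, objective 29.
(x_1,x_2)=(5,1): 5·5+3·1=28≤33, 3·5+5·1=20≤25, objective 27.
The best lattice point is (6,1), giving 32.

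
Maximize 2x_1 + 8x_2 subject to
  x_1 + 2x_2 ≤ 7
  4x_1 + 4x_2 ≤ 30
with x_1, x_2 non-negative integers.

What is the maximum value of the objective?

(x_1,x_2)=(1,3) is feasible, giving 26.
(x_1,x_2)=(0,3) is feasible, giving 24.
(x_1,x_2)=(2,2) is feasible, giving 20.
No feasible integer point exceeds 26.

26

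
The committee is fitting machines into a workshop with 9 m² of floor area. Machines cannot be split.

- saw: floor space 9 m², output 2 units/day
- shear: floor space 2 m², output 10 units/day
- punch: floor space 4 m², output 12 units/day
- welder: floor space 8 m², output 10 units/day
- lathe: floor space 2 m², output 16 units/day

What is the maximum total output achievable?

Take shear, punch, and lathe: floor space 2 + 4 + 2 = 8 ≤ 9, output 10 + 12 + 16 = 38.
No other feasible combination does better.

38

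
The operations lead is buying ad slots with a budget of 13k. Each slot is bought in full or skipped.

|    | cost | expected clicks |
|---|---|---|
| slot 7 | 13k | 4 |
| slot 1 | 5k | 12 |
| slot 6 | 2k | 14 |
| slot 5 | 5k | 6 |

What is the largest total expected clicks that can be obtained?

This is a 0-1 knapsack instance.
slot 1 + slot 6 + slot 5: cost 5 + 2 + 5 = 12 ≤ 13, expected clicks 12 + 14 + 6 = 32.
slot 1 + slot 6: cost 5 + 2 = 7 ≤ 13, expected clicks 12 + 14 = 26.
slot 6 + slot 5: cost 2 + 5 = 7 ≤ 13, expected clicks 14 + 6 = 20.
Best is slot 1, slot 6, and slot 5 with total expected clicks 32.

32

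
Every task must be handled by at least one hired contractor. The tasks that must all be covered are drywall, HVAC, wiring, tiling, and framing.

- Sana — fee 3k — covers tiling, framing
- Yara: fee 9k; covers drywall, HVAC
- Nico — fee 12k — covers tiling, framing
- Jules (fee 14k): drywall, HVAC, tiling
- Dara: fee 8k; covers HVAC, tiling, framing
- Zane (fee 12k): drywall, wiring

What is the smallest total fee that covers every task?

20

The greedy cost-per-new-task heuristic would pick Sana, Yara, and Zane for 24, but a cheaper cover exists.
Choose Dara and Zane: together they cover drywall, HVAC, wiring, tiling, framing — every task.
Total fee: 8 + 12 = 20.
No cover costs less than 20.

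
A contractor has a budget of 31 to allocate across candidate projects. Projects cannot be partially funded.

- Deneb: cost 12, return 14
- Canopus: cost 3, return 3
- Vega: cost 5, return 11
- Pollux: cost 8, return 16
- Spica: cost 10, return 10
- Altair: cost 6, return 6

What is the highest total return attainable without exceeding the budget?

This is an integer program with binary decision variables.
Deneb + Canopus + Vega + Pollux: cost 12 + 3 + 5 + 8 = 28 ≤ 31, return 14 + 3 + 11 + 16 = 44.
Deneb + Vega + Pollux + Altair: cost 12 + 5 + 8 + 6 = 31 ≤ 31, return 14 + 11 + 16 + 6 = 47.
Best is Deneb, Vega, Pollux, and Altair with total return 47.

47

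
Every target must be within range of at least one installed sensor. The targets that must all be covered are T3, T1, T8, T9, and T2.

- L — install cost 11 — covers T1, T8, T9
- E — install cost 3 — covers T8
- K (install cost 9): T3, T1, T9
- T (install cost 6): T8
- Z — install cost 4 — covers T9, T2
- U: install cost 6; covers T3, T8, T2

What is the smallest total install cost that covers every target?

15

This is an integer covering problem.
The greedy cost-per-new-target heuristic would pick Z, E, and K for 16, but a cheaper cover exists.
Choose K and U: together they cover T3, T1, T8, T9, T2 — every target.
Total install cost: 9 + 6 = 15.
No cover costs less than 15.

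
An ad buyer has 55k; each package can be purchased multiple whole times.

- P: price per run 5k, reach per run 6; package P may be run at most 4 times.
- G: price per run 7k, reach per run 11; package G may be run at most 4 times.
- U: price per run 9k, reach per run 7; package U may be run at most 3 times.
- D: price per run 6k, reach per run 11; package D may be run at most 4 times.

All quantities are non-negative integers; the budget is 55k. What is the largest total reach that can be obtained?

89

4×G and 4×D: price 52 ≤ 55, reach 4·11 + 4·11 = 88.
2×P, 3×G, and 4×D: price 55 ≤ 55, reach 2·6 + 3·11 + 4·11 = 89.
Best is 89.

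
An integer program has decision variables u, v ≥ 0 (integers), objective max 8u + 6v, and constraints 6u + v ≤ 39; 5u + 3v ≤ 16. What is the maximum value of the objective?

30

The continuous relaxation peaks at (0, 5.33) with value 32.00; rounding to a feasible lattice point costs some objective.
(u,v)=(0,5): 6·0+1·5=5≤39, 5·0+3·5=15≤16, objective 30.
(u,v)=(0,4): 6·0+1·4=4≤39, 5·0+3·4=12≤16, objective 24.
The best lattice point is (0,5), giving 30.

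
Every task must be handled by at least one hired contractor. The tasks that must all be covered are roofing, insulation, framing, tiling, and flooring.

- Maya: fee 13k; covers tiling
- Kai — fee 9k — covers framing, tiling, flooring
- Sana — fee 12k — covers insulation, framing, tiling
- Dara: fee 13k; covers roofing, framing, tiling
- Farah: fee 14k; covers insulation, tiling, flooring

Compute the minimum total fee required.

The greedy cost-per-new-task heuristic would pick Kai, Sana, and Dara for 34, but a cheaper cover exists.
Choose Dara and Farah: together they cover roofing, insulation, framing, tiling, flooring — every task.
Total fee: 13 + 14 = 27.
No cover costs less than 27.

27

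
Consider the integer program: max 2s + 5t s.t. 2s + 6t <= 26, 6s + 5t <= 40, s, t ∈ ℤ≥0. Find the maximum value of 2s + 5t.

23

Relaxing integrality, the LP optimum is 23.08 at (s,t) = (4.23, 2.92), which is not an integer point.
(s,t)=(4,3): 2·4+6·3=26≤26, 6·4+5·3=39≤40, objective 23.
(s,t)=(3,3): 2·3+6·3=24≤26, 6·3+5·3=33≤40, objective 21.
(s,t)=(5,2): 2·5+6·2=22≤26, 6·5+5·2=40≤40, objective 20.
The best lattice point is (4,3), giving 23.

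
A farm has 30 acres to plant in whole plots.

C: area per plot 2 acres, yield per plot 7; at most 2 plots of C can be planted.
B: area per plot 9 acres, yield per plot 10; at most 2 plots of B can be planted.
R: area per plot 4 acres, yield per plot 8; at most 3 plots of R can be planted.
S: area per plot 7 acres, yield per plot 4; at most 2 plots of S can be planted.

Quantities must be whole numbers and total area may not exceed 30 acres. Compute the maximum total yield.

50

C has the best ratio (7/2); taking only C gives at most 2×7 = 14 (stopped by the supply cap of 2).
Mixing does better — 2×C, 2×B, and 2×R: area 30 ≤ 30, yield 2·7 + 2·10 + 2·8 = 50.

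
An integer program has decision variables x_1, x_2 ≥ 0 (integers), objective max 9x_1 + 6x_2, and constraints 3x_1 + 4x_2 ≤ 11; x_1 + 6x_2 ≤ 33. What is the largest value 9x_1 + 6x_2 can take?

(x_1,x_2)=(3,0) is feasible, giving 27.
(x_1,x_2)=(2,1) is feasible, giving 24.
(x_1,x_2)=(2,0) is feasible, giving 18.
Maximum is 27 at (x_1,x_2)=(3,0).

27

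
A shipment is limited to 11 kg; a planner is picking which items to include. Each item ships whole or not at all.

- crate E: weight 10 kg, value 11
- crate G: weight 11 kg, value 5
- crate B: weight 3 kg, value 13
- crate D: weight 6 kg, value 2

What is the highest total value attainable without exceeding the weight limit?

15

Take crate B and crate D: weight 3 + 6 = 9 ≤ 11, value 13 + 2 = 15.
No other feasible combination does better.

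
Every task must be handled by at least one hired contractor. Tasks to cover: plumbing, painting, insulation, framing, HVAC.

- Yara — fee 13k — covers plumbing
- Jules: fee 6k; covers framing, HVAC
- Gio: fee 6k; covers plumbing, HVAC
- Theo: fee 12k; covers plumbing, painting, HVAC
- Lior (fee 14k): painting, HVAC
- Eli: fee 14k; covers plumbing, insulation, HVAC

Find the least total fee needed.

32

The greedy cost-per-new-task heuristic would pick Jules, Gio, Theo, and Eli for 38, but a cheaper cover exists.
Choose Jules, Theo, and Eli: together they cover plumbing, painting, insulation, framing, HVAC — every task.
Total fee: 6 + 12 + 14 = 32.
No cover costs less than 32.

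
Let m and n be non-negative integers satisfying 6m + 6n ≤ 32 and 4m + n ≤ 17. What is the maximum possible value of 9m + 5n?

41

The continuous relaxation peaks at (3.89, 1.44) with value 42.22; rounding to a feasible lattice point costs some objective.
(m,n)=(4,1): 6·4+6·1=30≤32, 4·4+1·1=17≤17, objective 41.
(m,n)=(3,2): 6·3+6·2=30≤32, 4·3+1·2=14≤17, objective 37.
(m,n)=(4,0): 6·4+6·0=24≤32, 4·4+1·0=16≤17, objective 36.
The best lattice point is (4,1), giving 41.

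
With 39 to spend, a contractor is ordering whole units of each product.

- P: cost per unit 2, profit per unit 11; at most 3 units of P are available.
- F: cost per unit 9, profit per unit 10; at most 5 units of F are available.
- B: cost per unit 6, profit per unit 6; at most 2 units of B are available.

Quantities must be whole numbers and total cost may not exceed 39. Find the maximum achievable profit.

This is a bounded integer knapsack.
3×P, 2×F, and 2×B: cost 36 ≤ 39, profit 3·11 + 2·10 + 2·6 = 65.
3×P, 3×F, and 1×B: cost 39 ≤ 39, profit 3·11 + 3·10 + 1·6 = 69.
Best is 69.

69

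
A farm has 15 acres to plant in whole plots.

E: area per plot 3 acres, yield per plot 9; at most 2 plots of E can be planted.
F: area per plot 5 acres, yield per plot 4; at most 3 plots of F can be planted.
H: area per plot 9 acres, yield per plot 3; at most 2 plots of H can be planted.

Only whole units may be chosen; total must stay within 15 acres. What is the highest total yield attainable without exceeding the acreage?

E has the best ratio (9/3); taking only E gives at most 2×9 = 18 (stopped by the supply cap of 2).
Mixing does better — 2×E and 1×F: area 11 ≤ 15, yield 2·9 + 1·4 = 22.

22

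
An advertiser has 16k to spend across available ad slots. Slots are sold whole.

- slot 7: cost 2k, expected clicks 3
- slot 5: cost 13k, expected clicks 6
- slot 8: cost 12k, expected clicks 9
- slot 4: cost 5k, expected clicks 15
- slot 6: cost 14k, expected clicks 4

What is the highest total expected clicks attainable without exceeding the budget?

18

Allowing fractional choices, the relaxed optimum would be about 24.8, but ad slots are indivisible.
slot 7 + slot 8: cost 2 + 12 = 14 ≤ 16, expected clicks 3 + 9 = 12.
slot 7 + slot 4: cost 2 + 5 = 7 ≤ 16, expected clicks 3 + 15 = 18.
slot 4: cost 5 ≤ 16, expected clicks 15.
Best is slot 7 and slot 4 with total expected clicks 18.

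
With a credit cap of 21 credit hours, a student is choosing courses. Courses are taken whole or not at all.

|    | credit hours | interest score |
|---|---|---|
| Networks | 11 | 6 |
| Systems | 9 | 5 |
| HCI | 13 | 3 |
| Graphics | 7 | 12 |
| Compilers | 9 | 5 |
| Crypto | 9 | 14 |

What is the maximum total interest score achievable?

Networks + Crypto: credit hours 11 + 9 = 20 ≤ 21, interest score 6 + 14 = 20.
Graphics + Crypto: credit hours 7 + 9 = 16 ≤ 21, interest score 12 + 14 = 26.
Best is Graphics and Crypto with total interest score 26.

26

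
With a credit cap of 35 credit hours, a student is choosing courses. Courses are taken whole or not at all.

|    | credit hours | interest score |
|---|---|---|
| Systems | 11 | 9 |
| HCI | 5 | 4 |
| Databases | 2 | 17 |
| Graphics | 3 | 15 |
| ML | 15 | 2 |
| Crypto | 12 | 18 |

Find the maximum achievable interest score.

63

HCI + Databases + Graphics + Crypto: credit hours 5 + 2 + 3 + 12 = 22 ≤ 35, interest score 4 + 17 + 15 + 18 = 54.
Systems + Databases + Graphics + Crypto: credit hours 11 + 2 + 3 + 12 = 28 ≤ 35, interest score 9 + 17 + 15 + 18 = 59.
Systems + HCI + Databases + Graphics + Crypto: credit hours 11 + 5 + 2 + 3 + 12 = 33 ≤ 35, interest score 9 + 4 + 17 + 15 + 18 = 63.
Best is Systems, HCI, Databases, Graphics, and Crypto with total interest score 63.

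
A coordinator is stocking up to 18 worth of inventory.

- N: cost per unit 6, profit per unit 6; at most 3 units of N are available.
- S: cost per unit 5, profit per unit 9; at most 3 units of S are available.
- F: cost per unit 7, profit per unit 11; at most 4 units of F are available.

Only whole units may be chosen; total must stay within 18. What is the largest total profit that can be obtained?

29

Take 2×S and 1×F: cost 17 ≤ 18, profit 2·9 + 1·11 = 29.
No other integer combination yields more.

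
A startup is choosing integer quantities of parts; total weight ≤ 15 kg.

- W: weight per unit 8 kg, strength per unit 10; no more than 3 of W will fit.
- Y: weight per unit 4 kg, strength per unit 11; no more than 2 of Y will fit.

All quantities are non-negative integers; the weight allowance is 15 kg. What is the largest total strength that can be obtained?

22

This is a bounded integer knapsack.
2×Y: weight 8 ≤ 15, strength 2·11 = 22.
1×W and 1×Y: weight 12 ≤ 15, strength 1·10 + 1·11 = 21.
Best is 22.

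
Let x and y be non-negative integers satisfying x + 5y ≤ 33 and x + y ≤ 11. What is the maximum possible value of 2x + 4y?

(x,y)=(6,5) is feasible, giving 32.
(x,y)=(7,4) is feasible, giving 30.
(x,y)=(5,5) is feasible, giving 30.
Maximum is 32 at (x,y)=(6,5).

32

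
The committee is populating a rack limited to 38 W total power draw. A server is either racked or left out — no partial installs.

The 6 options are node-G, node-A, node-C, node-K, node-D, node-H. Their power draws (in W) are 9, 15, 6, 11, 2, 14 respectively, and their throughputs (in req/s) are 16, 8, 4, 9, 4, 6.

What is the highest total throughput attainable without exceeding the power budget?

Treat it as a binary knapsack problem.
Take node-G, node-A, node-K, and node-D: power draw 9 + 15 + 11 + 2 = 37 ≤ 38, throughput 16 + 8 + 9 + 4 = 37.
No other feasible combination does better.

37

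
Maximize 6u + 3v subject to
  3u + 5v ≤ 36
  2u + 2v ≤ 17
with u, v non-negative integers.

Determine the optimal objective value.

48

The continuous relaxation peaks at (8.5, 0) with value 51.00; rounding to a feasible lattice point costs some objective.
(u,v)=(8,0): 3·8+5·0=24≤36, 2·8+2·0=16≤17, objective 48.
(u,v)=(7,1): 3·7+5·1=26≤36, 2·7+2·1=16≤17, objective 45.
(u,v)=(7,0): 3·7+5·0=21≤36, 2·7+2·0=14≤17, objective 42.
The best lattice point is (8,0), giving 48.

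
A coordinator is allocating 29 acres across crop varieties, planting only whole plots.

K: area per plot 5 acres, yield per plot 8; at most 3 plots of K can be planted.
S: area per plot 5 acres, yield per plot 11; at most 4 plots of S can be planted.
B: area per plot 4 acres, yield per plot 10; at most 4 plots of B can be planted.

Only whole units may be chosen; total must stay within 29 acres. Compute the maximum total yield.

64

This is a bounded integer knapsack.
Take 4×S and 2×B: area 28 ≤ 29, yield 4·11 + 2·10 = 64.
No other integer combination yields more.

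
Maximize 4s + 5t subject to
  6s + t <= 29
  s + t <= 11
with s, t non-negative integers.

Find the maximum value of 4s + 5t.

55

(s,t)=(0,11): 6·0+1·11=11≤29, 1·0+1·11=11≤11, objective 55.
(s,t)=(1,10): 6·1+1·10=16≤29, 1·1+1·10=11≤11, objective 54.
(s,t)=(0,10): 6·0+1·10=10≤29, 1·0+1·10=10≤11, objective 50.
The best lattice point is (0,11), giving 55.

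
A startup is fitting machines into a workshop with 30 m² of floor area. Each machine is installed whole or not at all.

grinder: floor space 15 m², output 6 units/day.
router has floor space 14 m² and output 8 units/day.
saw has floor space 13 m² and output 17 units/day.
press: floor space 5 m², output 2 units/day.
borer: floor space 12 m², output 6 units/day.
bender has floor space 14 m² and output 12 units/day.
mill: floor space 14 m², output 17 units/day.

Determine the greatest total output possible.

saw + mill: floor space 13 + 14 = 27 ≤ 30, output 17 + 17 = 34.
bender + mill: floor space 14 + 14 = 28 ≤ 30, output 12 + 17 = 29.
saw + bender: floor space 13 + 14 = 27 ≤ 30, output 17 + 12 = 29.
Best is saw and mill with total output 34.

34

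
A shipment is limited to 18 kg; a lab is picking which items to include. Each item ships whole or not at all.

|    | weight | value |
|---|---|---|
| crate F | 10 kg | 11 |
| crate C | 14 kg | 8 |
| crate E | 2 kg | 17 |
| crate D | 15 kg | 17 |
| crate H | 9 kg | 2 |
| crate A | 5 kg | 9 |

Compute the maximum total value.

37

Take crate F, crate E, and crate A: weight 10 + 2 + 5 = 17 ≤ 18, value 11 + 17 + 9 = 37.
No other feasible combination does better.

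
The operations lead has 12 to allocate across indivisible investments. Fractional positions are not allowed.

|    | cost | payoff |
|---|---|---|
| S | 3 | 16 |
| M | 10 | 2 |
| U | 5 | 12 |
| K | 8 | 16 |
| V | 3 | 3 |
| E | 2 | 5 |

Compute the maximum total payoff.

Allowing fractional choices, the relaxed optimum would be about 37.0, but investments are indivisible.
S + K: cost 3 + 8 = 11 ≤ 12, payoff 16 + 16 = 32.
S + U + V: cost 3 + 5 + 3 = 11 ≤ 12, payoff 16 + 12 + 3 = 31.
S + U + E: cost 3 + 5 + 2 = 10 ≤ 12, payoff 16 + 12 + 5 = 33.
Best is S, U, and E with total payoff 33.

33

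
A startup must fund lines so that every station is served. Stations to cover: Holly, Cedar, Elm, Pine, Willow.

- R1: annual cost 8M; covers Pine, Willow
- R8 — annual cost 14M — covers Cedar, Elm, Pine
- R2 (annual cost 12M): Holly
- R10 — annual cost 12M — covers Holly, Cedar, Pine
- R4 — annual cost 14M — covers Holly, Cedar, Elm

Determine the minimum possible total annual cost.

22

Choose R1 and R4: together they cover Holly, Cedar, Elm, Pine, Willow — every station.
Total annual cost: 8 + 14 = 22.
No cover costs less than 22.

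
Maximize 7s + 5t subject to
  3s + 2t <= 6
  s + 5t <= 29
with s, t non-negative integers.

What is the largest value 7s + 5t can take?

15

(s,t)=(0,3): 3·0+2·3=6≤6, 1·0+5·3=15≤29, objective 15.
(s,t)=(0,2): 3·0+2·2=4≤6, 1·0+5·2=10≤29, objective 10.
Maximum is 15 at (s,t)=(0,3).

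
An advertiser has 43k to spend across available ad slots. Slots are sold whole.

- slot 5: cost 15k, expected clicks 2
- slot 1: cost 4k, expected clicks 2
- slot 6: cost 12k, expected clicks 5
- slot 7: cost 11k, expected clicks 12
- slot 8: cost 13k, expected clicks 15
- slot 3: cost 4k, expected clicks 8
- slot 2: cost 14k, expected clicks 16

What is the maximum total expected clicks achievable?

Allowing fractional choices, the relaxed optimum would be about 51.5, but ad slots are indivisible.
slot 6 + slot 8 + slot 3 + slot 2: cost 12 + 13 + 4 + 14 = 43 ≤ 43, expected clicks 5 + 15 + 8 + 16 = 44.
slot 1 + slot 7 + slot 8 + slot 2: cost 4 + 11 + 13 + 14 = 42 ≤ 43, expected clicks 2 + 12 + 15 + 16 = 45.
slot 7 + slot 8 + slot 3 + slot 2: cost 11 + 13 + 4 + 14 = 42 ≤ 43, expected clicks 12 + 15 + 8 + 16 = 51.
Best is slot 7, slot 8, slot 3, and slot 2 with total expected clicks 51.

51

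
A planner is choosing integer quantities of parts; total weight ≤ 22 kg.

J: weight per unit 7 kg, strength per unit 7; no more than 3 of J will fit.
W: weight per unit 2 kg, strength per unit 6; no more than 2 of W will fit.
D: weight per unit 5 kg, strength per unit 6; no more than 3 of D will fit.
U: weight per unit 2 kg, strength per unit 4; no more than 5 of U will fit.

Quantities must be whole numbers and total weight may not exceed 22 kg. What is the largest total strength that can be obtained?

40

W has the best ratio (6/2); taking only W gives at most 2×6 = 12 (stopped by the supply cap of 2).
Mixing does better — 2×W, 2×D, and 4×U: weight 22 ≤ 22, strength 2·6 + 2·6 + 4·4 = 40.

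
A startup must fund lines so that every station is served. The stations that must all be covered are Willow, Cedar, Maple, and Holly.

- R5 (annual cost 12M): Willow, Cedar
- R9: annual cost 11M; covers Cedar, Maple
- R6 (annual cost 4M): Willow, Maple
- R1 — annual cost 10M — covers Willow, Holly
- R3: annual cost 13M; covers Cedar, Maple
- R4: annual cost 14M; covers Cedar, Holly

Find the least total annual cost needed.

This is an integer covering problem.
Choose R6 and R4: together they cover Willow, Cedar, Maple, Holly — every station.
Total annual cost: 4 + 14 = 18.
No cover costs less than 18.

18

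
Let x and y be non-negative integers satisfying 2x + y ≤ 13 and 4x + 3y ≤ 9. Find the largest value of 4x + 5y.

15

(x,y)=(0,3): 2·0+1·3=3≤13, 4·0+3·3=9≤9, objective 15.
(x,y)=(0,2): 2·0+1·2=2≤13, 4·0+3·2=6≤9, objective 10.
Maximum is 15 at (x,y)=(0,3).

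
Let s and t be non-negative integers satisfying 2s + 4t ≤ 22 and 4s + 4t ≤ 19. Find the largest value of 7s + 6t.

The continuous relaxation peaks at (4.75, 0) with value 33.25; rounding to a feasible lattice point costs some objective.
(s,t)=(4,0): 2·4+4·0=8≤22, 4·4+4·0=16≤19, objective 28.
(s,t)=(3,1): 2·3+4·1=10≤22, 4·3+4·1=16≤19, objective 27.
Maximum is 28 at (s,t)=(4,0).

28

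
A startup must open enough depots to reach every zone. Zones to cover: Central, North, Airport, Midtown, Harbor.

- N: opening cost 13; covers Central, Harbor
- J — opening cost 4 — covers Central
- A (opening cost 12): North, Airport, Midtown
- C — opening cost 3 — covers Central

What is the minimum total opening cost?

This is a weighted set-cover instance.
Choose N and A: together they cover Central, North, Airport, Midtown, Harbor — every zone.
Total opening cost: 13 + 12 = 25.

25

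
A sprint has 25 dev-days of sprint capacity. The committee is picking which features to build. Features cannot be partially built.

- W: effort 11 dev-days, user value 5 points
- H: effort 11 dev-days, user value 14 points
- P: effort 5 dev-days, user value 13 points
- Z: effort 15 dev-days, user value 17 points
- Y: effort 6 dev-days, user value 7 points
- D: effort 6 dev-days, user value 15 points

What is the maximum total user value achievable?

Take H, P, and D: effort 11 + 5 + 6 = 22 ≤ 25, user value 14 + 13 + 15 = 42.
No other feasible combination does better.

42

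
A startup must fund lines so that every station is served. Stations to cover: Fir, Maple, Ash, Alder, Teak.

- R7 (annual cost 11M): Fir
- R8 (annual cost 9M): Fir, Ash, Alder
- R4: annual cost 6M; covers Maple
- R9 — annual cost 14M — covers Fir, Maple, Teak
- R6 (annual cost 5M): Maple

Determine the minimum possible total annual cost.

The greedy cost-per-new-station heuristic would pick R8, R6, and R9 for 28, but a cheaper cover exists.
Choose R8 and R9: together they cover Fir, Maple, Ash, Alder, Teak — every station.
Total annual cost: 9 + 14 = 23.
No cover costs less than 23.

23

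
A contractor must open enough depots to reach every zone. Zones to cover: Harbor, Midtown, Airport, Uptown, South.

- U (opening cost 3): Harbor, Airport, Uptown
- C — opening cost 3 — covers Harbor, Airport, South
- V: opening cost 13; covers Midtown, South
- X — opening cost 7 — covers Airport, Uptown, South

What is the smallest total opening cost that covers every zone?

16

The greedy cost-per-new-zone heuristic would pick U, C, and V for 19, but a cheaper cover exists.
Choose U and V: together they cover Harbor, Midtown, Airport, Uptown, South — every zone.
Total opening cost: 3 + 13 = 16.
No cover costs less than 16.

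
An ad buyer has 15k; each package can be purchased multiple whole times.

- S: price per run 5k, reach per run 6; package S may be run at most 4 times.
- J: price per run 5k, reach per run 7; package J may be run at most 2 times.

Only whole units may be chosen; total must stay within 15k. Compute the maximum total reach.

This is a bounded integer knapsack.
1×S and 2×J: price 15 ≤ 15, reach 1·6 + 2·7 = 20.
2×S and 1×J: price 15 ≤ 15, reach 2·6 + 1·7 = 19.
Best is 20.

20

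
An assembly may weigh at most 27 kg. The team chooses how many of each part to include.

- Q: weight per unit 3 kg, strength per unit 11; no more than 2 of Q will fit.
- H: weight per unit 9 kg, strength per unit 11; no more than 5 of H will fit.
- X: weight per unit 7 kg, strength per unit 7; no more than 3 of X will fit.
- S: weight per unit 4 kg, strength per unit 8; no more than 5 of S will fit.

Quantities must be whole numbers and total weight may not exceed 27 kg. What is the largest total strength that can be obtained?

62

Take 2×Q and 5×S: weight 26 ≤ 27, strength 2·11 + 5·8 = 62.
Q has the best ratio (11/3) and is taken to its limit of 2; remaining capacity is filled optimally with the others.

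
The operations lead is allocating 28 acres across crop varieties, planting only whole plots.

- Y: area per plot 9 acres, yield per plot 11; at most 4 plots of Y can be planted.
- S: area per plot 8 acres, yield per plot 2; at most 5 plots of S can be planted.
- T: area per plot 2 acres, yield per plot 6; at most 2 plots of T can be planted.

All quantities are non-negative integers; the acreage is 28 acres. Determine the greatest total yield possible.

34

2×Y and 2×T: area 22 ≤ 28, yield 2·11 + 2·6 = 34.
3×Y: area 27 ≤ 28, yield 3·11 = 33.
Best is 34.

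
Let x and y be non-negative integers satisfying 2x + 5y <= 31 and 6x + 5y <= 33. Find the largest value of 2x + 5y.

30

(x,y)=(0,6) is feasible, giving 30.
(x,y)=(1,5) is feasible, giving 27.
No feasible integer point exceeds 30.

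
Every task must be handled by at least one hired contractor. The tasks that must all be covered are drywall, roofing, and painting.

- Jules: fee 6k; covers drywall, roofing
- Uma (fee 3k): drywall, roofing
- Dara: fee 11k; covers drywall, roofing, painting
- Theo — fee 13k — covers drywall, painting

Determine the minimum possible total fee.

11

The greedy cost-per-new-task heuristic would pick Uma and Dara for 14, but a cheaper cover exists.
Dara alone covers drywall, roofing, painting — every task.
Total fee: 11.
No cover costs less than 11.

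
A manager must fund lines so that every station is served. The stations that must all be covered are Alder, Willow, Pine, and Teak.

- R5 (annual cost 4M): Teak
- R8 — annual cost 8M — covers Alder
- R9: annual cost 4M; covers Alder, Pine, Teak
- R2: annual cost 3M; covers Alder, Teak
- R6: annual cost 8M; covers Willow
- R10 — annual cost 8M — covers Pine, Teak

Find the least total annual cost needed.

Choose R9 and R6: together they cover Alder, Willow, Pine, Teak — every station.
Total annual cost: 4 + 8 = 12.
No cover costs less than 12.

12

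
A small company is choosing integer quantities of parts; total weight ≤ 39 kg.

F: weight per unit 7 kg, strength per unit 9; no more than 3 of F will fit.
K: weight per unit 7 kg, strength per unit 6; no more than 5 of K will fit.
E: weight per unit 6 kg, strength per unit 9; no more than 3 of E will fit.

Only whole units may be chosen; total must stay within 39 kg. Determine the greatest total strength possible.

3×F and 3×E: weight 39 ≤ 39, strength 3·9 + 3·9 = 54.
2×F, 1×K, and 3×E: weight 39 ≤ 39, strength 2·9 + 1·6 + 3·9 = 51.
Best is 54.

54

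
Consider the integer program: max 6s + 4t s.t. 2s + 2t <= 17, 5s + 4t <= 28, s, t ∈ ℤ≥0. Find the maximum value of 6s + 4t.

32

(s,t)=(4,2): 2·4+2·2=12≤17, 5·4+4·2=28≤28, objective 32.
(s,t)=(3,3): 2·3+2·3=12≤17, 5·3+4·3=27≤28, objective 30.
(s,t)=(5,0): 2·5+2·0=10≤17, 5·5+4·0=25≤28, objective 30.
(s,t)=(4,1): 2·4+2·1=10≤17, 5·4+4·1=24≤28, objective 28.
Maximum is 32 at (s,t)=(4,2).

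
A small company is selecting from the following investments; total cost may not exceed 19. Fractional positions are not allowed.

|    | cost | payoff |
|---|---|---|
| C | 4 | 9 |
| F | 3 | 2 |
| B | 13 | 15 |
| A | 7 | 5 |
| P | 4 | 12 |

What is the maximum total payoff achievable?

28

This is an integer program with binary decision variables.
C + A + P: cost 4 + 7 + 4 = 15 ≤ 19, payoff 9 + 5 + 12 = 26.
B + P: cost 13 + 4 = 17 ≤ 19, payoff 15 + 12 = 27.
C + F + A + P: cost 4 + 3 + 7 + 4 = 18 ≤ 19, payoff 9 + 2 + 5 + 12 = 28.
Best is C, F, A, and P with total payoff 28.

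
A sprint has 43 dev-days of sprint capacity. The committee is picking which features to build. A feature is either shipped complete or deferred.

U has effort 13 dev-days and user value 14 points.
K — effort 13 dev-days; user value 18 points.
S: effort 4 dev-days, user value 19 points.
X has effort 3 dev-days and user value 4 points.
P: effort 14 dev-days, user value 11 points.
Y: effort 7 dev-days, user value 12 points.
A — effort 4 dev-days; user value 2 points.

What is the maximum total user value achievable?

Treat it as a binary knapsack problem.
Allowing fractional choices, the relaxed optimum would be about 69.4, but features are indivisible.
K + S + X + P + Y: effort 13 + 4 + 3 + 14 + 7 = 41 ≤ 43, user value 18 + 19 + 4 + 11 + 12 = 64.
U + K + S + Y + A: effort 13 + 13 + 4 + 7 + 4 = 41 ≤ 43, user value 14 + 18 + 19 + 12 + 2 = 65.
U + K + S + X + Y: effort 13 + 13 + 4 + 3 + 7 = 40 ≤ 43, user value 14 + 18 + 19 + 4 + 12 = 67.
Best is U, K, S, X, and Y with total user value 67.

67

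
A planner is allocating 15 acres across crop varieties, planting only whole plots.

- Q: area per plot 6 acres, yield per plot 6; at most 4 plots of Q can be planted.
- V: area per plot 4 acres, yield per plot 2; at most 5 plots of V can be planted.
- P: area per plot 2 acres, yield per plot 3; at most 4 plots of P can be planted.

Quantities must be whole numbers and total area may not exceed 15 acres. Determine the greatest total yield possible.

This is a bounded integer knapsack.
Take 1×Q and 4×P: area 14 ≤ 15, yield 1·6 + 4·3 = 18.
P has the best ratio (3/2) and is taken to its limit of 4; remaining capacity is filled optimally with the others.

18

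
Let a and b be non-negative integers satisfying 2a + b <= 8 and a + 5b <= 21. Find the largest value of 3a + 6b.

The continuous relaxation peaks at (2.11, 3.78) with value 29.00; rounding to a feasible lattice point costs some objective.
(a,b)=(1,4): 2·1+1·4=6≤8, 1·1+5·4=21≤21, objective 27.
(a,b)=(0,4): 2·0+1·4=4≤8, 1·0+5·4=20≤21, objective 24.
(a,b)=(2,3): 2·2+1·3=7≤8, 1·2+5·3=17≤21, objective 24.
(a,b)=(3,2): 2·3+1·2=8≤8, 1·3+5·2=13≤21, objective 21.
Maximum is 27 at (a,b)=(1,4).

27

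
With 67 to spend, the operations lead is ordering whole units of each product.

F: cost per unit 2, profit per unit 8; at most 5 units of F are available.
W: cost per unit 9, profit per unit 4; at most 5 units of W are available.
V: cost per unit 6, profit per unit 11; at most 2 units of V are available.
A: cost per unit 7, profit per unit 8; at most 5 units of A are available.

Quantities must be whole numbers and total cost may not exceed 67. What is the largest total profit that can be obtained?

Take 5×F, 1×W, 2×V, and 5×A: cost 66 ≤ 67, profit 5·8 + 1·4 + 2·11 + 5·8 = 106.
F has the best ratio (8/2) and is taken to its limit of 5; remaining capacity is filled optimally with the others.

106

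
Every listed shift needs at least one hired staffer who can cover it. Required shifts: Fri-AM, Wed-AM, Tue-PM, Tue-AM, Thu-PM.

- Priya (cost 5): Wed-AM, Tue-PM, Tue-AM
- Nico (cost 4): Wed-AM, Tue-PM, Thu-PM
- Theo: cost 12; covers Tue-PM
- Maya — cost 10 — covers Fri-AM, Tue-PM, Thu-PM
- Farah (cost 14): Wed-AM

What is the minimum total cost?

The greedy cost-per-new-shift heuristic would pick Nico, Priya, and Maya for 19, but a cheaper cover exists.
Choose Priya and Maya: together they cover Fri-AM, Wed-AM, Tue-PM, Tue-AM, Thu-PM — every shift.
Total cost: 5 + 10 = 15.
No cover costs less than 15.

15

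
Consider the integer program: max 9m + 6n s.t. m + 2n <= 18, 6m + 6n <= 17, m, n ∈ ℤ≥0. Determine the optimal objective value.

(m,n)=(2,0): 1·2+2·0=2≤18, 6·2+6·0=12≤17, objective 18.
(m,n)=(1,1): 1·1+2·1=3≤18, 6·1+6·1=12≤17, objective 15.
The best lattice point is (2,0), giving 18.

18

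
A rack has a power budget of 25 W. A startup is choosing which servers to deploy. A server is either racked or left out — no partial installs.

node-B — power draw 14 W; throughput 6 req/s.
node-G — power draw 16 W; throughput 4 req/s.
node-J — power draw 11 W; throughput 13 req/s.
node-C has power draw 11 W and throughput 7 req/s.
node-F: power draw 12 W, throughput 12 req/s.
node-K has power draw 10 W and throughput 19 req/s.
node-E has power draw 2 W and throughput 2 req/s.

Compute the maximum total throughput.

34

Treat it as a binary knapsack problem.
Allowing fractional choices, the relaxed optimum would be about 36.0, but servers are indivisible.
node-J + node-K + node-E: power draw 11 + 10 + 2 = 23 ≤ 25, throughput 13 + 19 + 2 = 34.
node-F + node-K + node-E: power draw 12 + 10 + 2 = 24 ≤ 25, throughput 12 + 19 + 2 = 33.
Best is node-J, node-K, and node-E with total throughput 34.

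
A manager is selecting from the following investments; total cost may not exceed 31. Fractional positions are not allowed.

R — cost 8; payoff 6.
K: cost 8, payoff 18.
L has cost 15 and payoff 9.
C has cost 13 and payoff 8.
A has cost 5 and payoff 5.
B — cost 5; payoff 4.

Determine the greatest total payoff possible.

35

This is a 0-1 knapsack instance.
Allowing fractional choices, the relaxed optimum would be about 36.1, but investments are indivisible.
R + K + A + B: cost 8 + 8 + 5 + 5 = 26 ≤ 31, payoff 6 + 18 + 5 + 4 = 33.
K + C + A + B: cost 8 + 13 + 5 + 5 = 31 ≤ 31, payoff 18 + 8 + 5 + 4 = 35.
Best is K, C, A, and B with total payoff 35.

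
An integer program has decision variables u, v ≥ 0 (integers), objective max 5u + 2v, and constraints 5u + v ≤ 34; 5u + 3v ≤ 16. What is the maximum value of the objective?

15

(u,v)=(3,0) is feasible, giving 15.
(u,v)=(2,1) is feasible, giving 12.
No feasible integer point exceeds 15.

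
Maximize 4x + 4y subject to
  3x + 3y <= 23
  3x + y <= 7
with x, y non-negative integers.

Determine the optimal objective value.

(x,y)=(0,7): 3·0+3·7=21≤23, 3·0+1·7=7≤7, objective 28.
(x,y)=(0,6): 3·0+3·6=18≤23, 3·0+1·6=6≤7, objective 24.
No feasible integer point exceeds 28.

28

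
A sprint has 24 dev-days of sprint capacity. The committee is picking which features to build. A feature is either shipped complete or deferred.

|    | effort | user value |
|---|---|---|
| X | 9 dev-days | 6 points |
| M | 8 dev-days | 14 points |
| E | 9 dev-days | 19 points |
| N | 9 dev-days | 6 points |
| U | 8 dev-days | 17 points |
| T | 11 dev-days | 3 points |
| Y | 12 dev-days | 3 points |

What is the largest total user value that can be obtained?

36

Allowing fractional choices, the relaxed optimum would be about 48.2, but features are indivisible.
M + U: effort 8 + 8 = 16 ≤ 24, user value 14 + 17 = 31.
M + E: effort 8 + 9 = 17 ≤ 24, user value 14 + 19 = 33.
E + U: effort 9 + 8 = 17 ≤ 24, user value 19 + 17 = 36.
Best is E and U with total user value 36.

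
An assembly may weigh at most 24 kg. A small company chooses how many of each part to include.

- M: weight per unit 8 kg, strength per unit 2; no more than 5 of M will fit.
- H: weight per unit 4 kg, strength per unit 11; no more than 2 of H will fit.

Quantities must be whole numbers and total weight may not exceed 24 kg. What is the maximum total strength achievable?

26

Take 2×M and 2×H: weight 24 ≤ 24, strength 2·2 + 2·11 = 26.
H has the best ratio (11/4) and is taken to its limit of 2; remaining capacity is filled optimally with the others.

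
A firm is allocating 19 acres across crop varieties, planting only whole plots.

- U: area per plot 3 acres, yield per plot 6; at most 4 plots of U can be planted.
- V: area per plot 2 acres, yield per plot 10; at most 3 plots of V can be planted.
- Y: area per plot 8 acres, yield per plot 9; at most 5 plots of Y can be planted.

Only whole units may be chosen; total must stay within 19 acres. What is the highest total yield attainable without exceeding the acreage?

54

This is a bounded integer knapsack.
V has the best ratio (10/2); taking only V gives at most 3×10 = 30 (stopped by the supply cap of 3).
Mixing does better — 4×U and 3×V: area 18 ≤ 19, yield 4·6 + 3·10 = 54.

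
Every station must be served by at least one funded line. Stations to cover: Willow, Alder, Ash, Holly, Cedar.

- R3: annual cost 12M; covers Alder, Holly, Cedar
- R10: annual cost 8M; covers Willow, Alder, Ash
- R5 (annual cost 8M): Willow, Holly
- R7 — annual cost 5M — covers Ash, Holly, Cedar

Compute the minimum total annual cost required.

13

Choose R10 and R7: together they cover Willow, Alder, Ash, Holly, Cedar — every station.
Total annual cost: 8 + 5 = 13.
No cover costs less than 13.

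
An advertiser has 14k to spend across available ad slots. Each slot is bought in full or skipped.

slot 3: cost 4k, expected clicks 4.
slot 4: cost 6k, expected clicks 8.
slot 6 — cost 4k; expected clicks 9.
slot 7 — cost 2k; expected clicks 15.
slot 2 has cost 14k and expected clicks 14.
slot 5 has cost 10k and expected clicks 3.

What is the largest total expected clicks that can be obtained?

32

Treat it as a binary knapsack problem.
Allowing fractional choices, the relaxed optimum would be about 34.0, but ad slots are indivisible.
slot 3 + slot 4 + slot 7: cost 4 + 6 + 2 = 12 ≤ 14, expected clicks 4 + 8 + 15 = 27.
slot 3 + slot 6 + slot 7: cost 4 + 4 + 2 = 10 ≤ 14, expected clicks 4 + 9 + 15 = 28.
slot 4 + slot 6 + slot 7: cost 6 + 4 + 2 = 12 ≤ 14, expected clicks 8 + 9 + 15 = 32.
Best is slot 4, slot 6, and slot 7 with total expected clicks 32.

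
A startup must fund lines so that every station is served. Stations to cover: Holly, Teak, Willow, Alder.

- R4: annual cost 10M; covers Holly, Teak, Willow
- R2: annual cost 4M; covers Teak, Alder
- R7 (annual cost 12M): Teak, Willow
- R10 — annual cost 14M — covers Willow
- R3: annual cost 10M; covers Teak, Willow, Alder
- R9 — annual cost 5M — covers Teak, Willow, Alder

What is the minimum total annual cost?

14

The greedy cost-per-new-station heuristic would pick R9 and R4 for 15, but a cheaper cover exists.
Choose R4 and R2: together they cover Holly, Teak, Willow, Alder — every station.
Total annual cost: 10 + 4 = 14.
No cover costs less than 14.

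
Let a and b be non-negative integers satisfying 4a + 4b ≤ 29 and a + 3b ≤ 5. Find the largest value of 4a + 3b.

20

(a,b)=(5,0) is feasible, giving 20.
(a,b)=(4,0) is feasible, giving 16.
The best lattice point is (5,0), giving 20.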